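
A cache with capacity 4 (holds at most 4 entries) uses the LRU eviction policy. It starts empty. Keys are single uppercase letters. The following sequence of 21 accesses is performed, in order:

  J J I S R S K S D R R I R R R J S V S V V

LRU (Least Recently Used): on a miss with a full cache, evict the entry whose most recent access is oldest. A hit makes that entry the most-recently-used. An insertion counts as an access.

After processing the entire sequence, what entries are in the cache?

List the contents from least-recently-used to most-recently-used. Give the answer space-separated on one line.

Answer: R J S V

Derivation:
LRU simulation (capacity=4):
  1. access J: MISS. Cache (LRU->MRU): [J]
  2. access J: HIT. Cache (LRU->MRU): [J]
  3. access I: MISS. Cache (LRU->MRU): [J I]
  4. access S: MISS. Cache (LRU->MRU): [J I S]
  5. access R: MISS. Cache (LRU->MRU): [J I S R]
  6. access S: HIT. Cache (LRU->MRU): [J I R S]
  7. access K: MISS, evict J. Cache (LRU->MRU): [I R S K]
  8. access S: HIT. Cache (LRU->MRU): [I R K S]
  9. access D: MISS, evict I. Cache (LRU->MRU): [R K S D]
  10. access R: HIT. Cache (LRU->MRU): [K S D R]
  11. access R: HIT. Cache (LRU->MRU): [K S D R]
  12. access I: MISS, evict K. Cache (LRU->MRU): [S D R I]
  13. access R: HIT. Cache (LRU->MRU): [S D I R]
  14. access R: HIT. Cache (LRU->MRU): [S D I R]
  15. access R: HIT. Cache (LRU->MRU): [S D I R]
  16. access J: MISS, evict S. Cache (LRU->MRU): [D I R J]
  17. access S: MISS, evict D. Cache (LRU->MRU): [I R J S]
  18. access V: MISS, evict I. Cache (LRU->MRU): [R J S V]
  19. access S: HIT. Cache (LRU->MRU): [R J V S]
  20. access V: HIT. Cache (LRU->MRU): [R J S V]
  21. access V: HIT. Cache (LRU->MRU): [R J S V]
Total: 11 hits, 10 misses, 6 evictions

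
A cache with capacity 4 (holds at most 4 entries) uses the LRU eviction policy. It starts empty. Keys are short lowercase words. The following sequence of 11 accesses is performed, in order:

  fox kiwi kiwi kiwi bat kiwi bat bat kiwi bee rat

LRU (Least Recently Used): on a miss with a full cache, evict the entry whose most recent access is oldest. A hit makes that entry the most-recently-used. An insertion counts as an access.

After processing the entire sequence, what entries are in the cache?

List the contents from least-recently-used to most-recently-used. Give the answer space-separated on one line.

LRU simulation (capacity=4):
  1. access fox: MISS. Cache (LRU->MRU): [fox]
  2. access kiwi: MISS. Cache (LRU->MRU): [fox kiwi]
  3. access kiwi: HIT. Cache (LRU->MRU): [fox kiwi]
  4. access kiwi: HIT. Cache (LRU->MRU): [fox kiwi]
  5. access bat: MISS. Cache (LRU->MRU): [fox kiwi bat]
  6. access kiwi: HIT. Cache (LRU->MRU): [fox bat kiwi]
  7. access bat: HIT. Cache (LRU->MRU): [fox kiwi bat]
  8. access bat: HIT. Cache (LRU->MRU): [fox kiwi bat]
  9. access kiwi: HIT. Cache (LRU->MRU): [fox bat kiwi]
  10. access bee: MISS. Cache (LRU->MRU): [fox bat kiwi bee]
  11. access rat: MISS, evict fox. Cache (LRU->MRU): [bat kiwi bee rat]
Total: 6 hits, 5 misses, 1 evictions

Answer: bat kiwi bee rat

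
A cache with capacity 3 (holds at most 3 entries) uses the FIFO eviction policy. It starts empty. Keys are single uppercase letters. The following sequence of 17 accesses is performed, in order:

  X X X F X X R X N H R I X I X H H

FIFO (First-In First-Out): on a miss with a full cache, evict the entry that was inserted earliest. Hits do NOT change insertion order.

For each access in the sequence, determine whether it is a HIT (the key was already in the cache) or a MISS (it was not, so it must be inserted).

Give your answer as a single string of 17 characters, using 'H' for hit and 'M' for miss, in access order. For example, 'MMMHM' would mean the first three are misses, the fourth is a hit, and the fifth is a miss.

Answer: MHHMHHMHMMHMMHHHH

Derivation:
FIFO simulation (capacity=3):
  1. access X: MISS. Cache (old->new): [X]
  2. access X: HIT. Cache (old->new): [X]
  3. access X: HIT. Cache (old->new): [X]
  4. access F: MISS. Cache (old->new): [X F]
  5. access X: HIT. Cache (old->new): [X F]
  6. access X: HIT. Cache (old->new): [X F]
  7. access R: MISS. Cache (old->new): [X F R]
  8. access X: HIT. Cache (old->new): [X F R]
  9. access N: MISS, evict X. Cache (old->new): [F R N]
  10. access H: MISS, evict F. Cache (old->new): [R N H]
  11. access R: HIT. Cache (old->new): [R N H]
  12. access I: MISS, evict R. Cache (old->new): [N H I]
  13. access X: MISS, evict N. Cache (old->new): [H I X]
  14. access I: HIT. Cache (old->new): [H I X]
  15. access X: HIT. Cache (old->new): [H I X]
  16. access H: HIT. Cache (old->new): [H I X]
  17. access H: HIT. Cache (old->new): [H I X]
Total: 10 hits, 7 misses, 4 evictions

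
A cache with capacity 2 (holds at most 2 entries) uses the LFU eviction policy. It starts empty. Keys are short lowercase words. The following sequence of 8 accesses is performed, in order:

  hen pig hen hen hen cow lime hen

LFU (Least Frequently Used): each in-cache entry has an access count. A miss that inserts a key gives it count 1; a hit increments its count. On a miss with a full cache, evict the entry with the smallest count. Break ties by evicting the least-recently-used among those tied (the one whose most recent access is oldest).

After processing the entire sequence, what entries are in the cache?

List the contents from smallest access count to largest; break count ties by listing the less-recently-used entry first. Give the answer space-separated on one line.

LFU simulation (capacity=2):
  1. access hen: MISS. Cache: [hen(c=1)]
  2. access pig: MISS. Cache: [hen(c=1) pig(c=1)]
  3. access hen: HIT, count now 2. Cache: [pig(c=1) hen(c=2)]
  4. access hen: HIT, count now 3. Cache: [pig(c=1) hen(c=3)]
  5. access hen: HIT, count now 4. Cache: [pig(c=1) hen(c=4)]
  6. access cow: MISS, evict pig(c=1). Cache: [cow(c=1) hen(c=4)]
  7. access lime: MISS, evict cow(c=1). Cache: [lime(c=1) hen(c=4)]
  8. access hen: HIT, count now 5. Cache: [lime(c=1) hen(c=5)]
Total: 4 hits, 4 misses, 2 evictions

Answer: lime hen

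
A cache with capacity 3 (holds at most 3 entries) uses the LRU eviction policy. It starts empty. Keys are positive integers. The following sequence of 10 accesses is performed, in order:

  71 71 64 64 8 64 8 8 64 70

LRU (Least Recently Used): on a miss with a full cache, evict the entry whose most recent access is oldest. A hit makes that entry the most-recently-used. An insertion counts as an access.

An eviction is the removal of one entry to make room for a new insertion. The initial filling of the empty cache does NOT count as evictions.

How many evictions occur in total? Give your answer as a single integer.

Answer: 1

Derivation:
LRU simulation (capacity=3):
  1. access 71: MISS. Cache (LRU->MRU): [71]
  2. access 71: HIT. Cache (LRU->MRU): [71]
  3. access 64: MISS. Cache (LRU->MRU): [71 64]
  4. access 64: HIT. Cache (LRU->MRU): [71 64]
  5. access 8: MISS. Cache (LRU->MRU): [71 64 8]
  6. access 64: HIT. Cache (LRU->MRU): [71 8 64]
  7. access 8: HIT. Cache (LRU->MRU): [71 64 8]
  8. access 8: HIT. Cache (LRU->MRU): [71 64 8]
  9. access 64: HIT. Cache (LRU->MRU): [71 8 64]
  10. access 70: MISS, evict 71. Cache (LRU->MRU): [8 64 70]
Total: 6 hits, 4 misses, 1 evictions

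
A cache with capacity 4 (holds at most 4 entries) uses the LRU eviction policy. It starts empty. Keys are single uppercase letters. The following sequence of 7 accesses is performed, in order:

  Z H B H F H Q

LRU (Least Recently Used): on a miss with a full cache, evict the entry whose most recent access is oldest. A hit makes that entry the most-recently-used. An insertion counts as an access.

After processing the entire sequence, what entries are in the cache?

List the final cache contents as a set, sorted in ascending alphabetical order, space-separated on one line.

LRU simulation (capacity=4):
  1. access Z: MISS. Cache (LRU->MRU): [Z]
  2. access H: MISS. Cache (LRU->MRU): [Z H]
  3. access B: MISS. Cache (LRU->MRU): [Z H B]
  4. access H: HIT. Cache (LRU->MRU): [Z B H]
  5. access F: MISS. Cache (LRU->MRU): [Z B H F]
  6. access H: HIT. Cache (LRU->MRU): [Z B F H]
  7. access Q: MISS, evict Z. Cache (LRU->MRU): [B F H Q]
Total: 2 hits, 5 misses, 1 evictions

Answer: B F H Q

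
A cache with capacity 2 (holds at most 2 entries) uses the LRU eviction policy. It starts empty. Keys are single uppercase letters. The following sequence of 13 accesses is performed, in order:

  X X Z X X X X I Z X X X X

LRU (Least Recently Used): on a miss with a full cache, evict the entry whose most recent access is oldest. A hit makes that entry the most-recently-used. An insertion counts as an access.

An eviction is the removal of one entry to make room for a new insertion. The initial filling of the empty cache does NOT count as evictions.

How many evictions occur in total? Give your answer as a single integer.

Answer: 3

Derivation:
LRU simulation (capacity=2):
  1. access X: MISS. Cache (LRU->MRU): [X]
  2. access X: HIT. Cache (LRU->MRU): [X]
  3. access Z: MISS. Cache (LRU->MRU): [X Z]
  4. access X: HIT. Cache (LRU->MRU): [Z X]
  5. access X: HIT. Cache (LRU->MRU): [Z X]
  6. access X: HIT. Cache (LRU->MRU): [Z X]
  7. access X: HIT. Cache (LRU->MRU): [Z X]
  8. access I: MISS, evict Z. Cache (LRU->MRU): [X I]
  9. access Z: MISS, evict X. Cache (LRU->MRU): [I Z]
  10. access X: MISS, evict I. Cache (LRU->MRU): [Z X]
  11. access X: HIT. Cache (LRU->MRU): [Z X]
  12. access X: HIT. Cache (LRU->MRU): [Z X]
  13. access X: HIT. Cache (LRU->MRU): [Z X]
Total: 8 hits, 5 misses, 3 evictions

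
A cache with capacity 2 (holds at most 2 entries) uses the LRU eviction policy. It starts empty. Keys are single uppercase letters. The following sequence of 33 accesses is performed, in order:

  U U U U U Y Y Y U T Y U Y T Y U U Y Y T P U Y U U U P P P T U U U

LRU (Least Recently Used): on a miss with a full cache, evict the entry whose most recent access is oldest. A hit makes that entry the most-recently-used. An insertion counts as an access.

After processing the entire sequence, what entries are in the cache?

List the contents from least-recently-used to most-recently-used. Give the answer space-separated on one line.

LRU simulation (capacity=2):
  1. access U: MISS. Cache (LRU->MRU): [U]
  2. access U: HIT. Cache (LRU->MRU): [U]
  3. access U: HIT. Cache (LRU->MRU): [U]
  4. access U: HIT. Cache (LRU->MRU): [U]
  5. access U: HIT. Cache (LRU->MRU): [U]
  6. access Y: MISS. Cache (LRU->MRU): [U Y]
  7. access Y: HIT. Cache (LRU->MRU): [U Y]
  8. access Y: HIT. Cache (LRU->MRU): [U Y]
  9. access U: HIT. Cache (LRU->MRU): [Y U]
  10. access T: MISS, evict Y. Cache (LRU->MRU): [U T]
  11. access Y: MISS, evict U. Cache (LRU->MRU): [T Y]
  12. access U: MISS, evict T. Cache (LRU->MRU): [Y U]
  13. access Y: HIT. Cache (LRU->MRU): [U Y]
  14. access T: MISS, evict U. Cache (LRU->MRU): [Y T]
  15. access Y: HIT. Cache (LRU->MRU): [T Y]
  16. access U: MISS, evict T. Cache (LRU->MRU): [Y U]
  17. access U: HIT. Cache (LRU->MRU): [Y U]
  18. access Y: HIT. Cache (LRU->MRU): [U Y]
  19. access Y: HIT. Cache (LRU->MRU): [U Y]
  20. access T: MISS, evict U. Cache (LRU->MRU): [Y T]
  21. access P: MISS, evict Y. Cache (LRU->MRU): [T P]
  22. access U: MISS, evict T. Cache (LRU->MRU): [P U]
  23. access Y: MISS, evict P. Cache (LRU->MRU): [U Y]
  24. access U: HIT. Cache (LRU->MRU): [Y U]
  25. access U: HIT. Cache (LRU->MRU): [Y U]
  26. access U: HIT. Cache (LRU->MRU): [Y U]
  27. access P: MISS, evict Y. Cache (LRU->MRU): [U P]
  28. access P: HIT. Cache (LRU->MRU): [U P]
  29. access P: HIT. Cache (LRU->MRU): [U P]
  30. access T: MISS, evict U. Cache (LRU->MRU): [P T]
  31. access U: MISS, evict P. Cache (LRU->MRU): [T U]
  32. access U: HIT. Cache (LRU->MRU): [T U]
  33. access U: HIT. Cache (LRU->MRU): [T U]
Total: 19 hits, 14 misses, 12 evictions

Answer: T U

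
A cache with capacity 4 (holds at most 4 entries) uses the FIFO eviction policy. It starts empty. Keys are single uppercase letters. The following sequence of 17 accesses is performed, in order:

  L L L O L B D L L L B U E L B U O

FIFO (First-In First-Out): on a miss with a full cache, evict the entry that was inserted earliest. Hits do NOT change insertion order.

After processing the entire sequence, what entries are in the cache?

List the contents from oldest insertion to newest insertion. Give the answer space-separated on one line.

Answer: E L B O

Derivation:
FIFO simulation (capacity=4):
  1. access L: MISS. Cache (old->new): [L]
  2. access L: HIT. Cache (old->new): [L]
  3. access L: HIT. Cache (old->new): [L]
  4. access O: MISS. Cache (old->new): [L O]
  5. access L: HIT. Cache (old->new): [L O]
  6. access B: MISS. Cache (old->new): [L O B]
  7. access D: MISS. Cache (old->new): [L O B D]
  8. access L: HIT. Cache (old->new): [L O B D]
  9. access L: HIT. Cache (old->new): [L O B D]
  10. access L: HIT. Cache (old->new): [L O B D]
  11. access B: HIT. Cache (old->new): [L O B D]
  12. access U: MISS, evict L. Cache (old->new): [O B D U]
  13. access E: MISS, evict O. Cache (old->new): [B D U E]
  14. access L: MISS, evict B. Cache (old->new): [D U E L]
  15. access B: MISS, evict D. Cache (old->new): [U E L B]
  16. access U: HIT. Cache (old->new): [U E L B]
  17. access O: MISS, evict U. Cache (old->new): [E L B O]
Total: 8 hits, 9 misses, 5 evictions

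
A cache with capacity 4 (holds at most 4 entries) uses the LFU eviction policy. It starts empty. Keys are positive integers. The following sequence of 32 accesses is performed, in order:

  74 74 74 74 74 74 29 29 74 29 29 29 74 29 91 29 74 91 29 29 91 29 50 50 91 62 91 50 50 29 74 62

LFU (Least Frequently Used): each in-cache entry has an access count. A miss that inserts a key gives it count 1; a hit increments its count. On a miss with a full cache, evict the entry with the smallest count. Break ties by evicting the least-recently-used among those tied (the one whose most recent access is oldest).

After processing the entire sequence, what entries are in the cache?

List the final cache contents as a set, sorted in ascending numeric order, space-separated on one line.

LFU simulation (capacity=4):
  1. access 74: MISS. Cache: [74(c=1)]
  2. access 74: HIT, count now 2. Cache: [74(c=2)]
  3. access 74: HIT, count now 3. Cache: [74(c=3)]
  4. access 74: HIT, count now 4. Cache: [74(c=4)]
  5. access 74: HIT, count now 5. Cache: [74(c=5)]
  6. access 74: HIT, count now 6. Cache: [74(c=6)]
  7. access 29: MISS. Cache: [29(c=1) 74(c=6)]
  8. access 29: HIT, count now 2. Cache: [29(c=2) 74(c=6)]
  9. access 74: HIT, count now 7. Cache: [29(c=2) 74(c=7)]
  10. access 29: HIT, count now 3. Cache: [29(c=3) 74(c=7)]
  11. access 29: HIT, count now 4. Cache: [29(c=4) 74(c=7)]
  12. access 29: HIT, count now 5. Cache: [29(c=5) 74(c=7)]
  13. access 74: HIT, count now 8. Cache: [29(c=5) 74(c=8)]
  14. access 29: HIT, count now 6. Cache: [29(c=6) 74(c=8)]
  15. access 91: MISS. Cache: [91(c=1) 29(c=6) 74(c=8)]
  16. access 29: HIT, count now 7. Cache: [91(c=1) 29(c=7) 74(c=8)]
  17. access 74: HIT, count now 9. Cache: [91(c=1) 29(c=7) 74(c=9)]
  18. access 91: HIT, count now 2. Cache: [91(c=2) 29(c=7) 74(c=9)]
  19. access 29: HIT, count now 8. Cache: [91(c=2) 29(c=8) 74(c=9)]
  20. access 29: HIT, count now 9. Cache: [91(c=2) 74(c=9) 29(c=9)]
  21. access 91: HIT, count now 3. Cache: [91(c=3) 74(c=9) 29(c=9)]
  22. access 29: HIT, count now 10. Cache: [91(c=3) 74(c=9) 29(c=10)]
  23. access 50: MISS. Cache: [50(c=1) 91(c=3) 74(c=9) 29(c=10)]
  24. access 50: HIT, count now 2. Cache: [50(c=2) 91(c=3) 74(c=9) 29(c=10)]
  25. access 91: HIT, count now 4. Cache: [50(c=2) 91(c=4) 74(c=9) 29(c=10)]
  26. access 62: MISS, evict 50(c=2). Cache: [62(c=1) 91(c=4) 74(c=9) 29(c=10)]
  27. access 91: HIT, count now 5. Cache: [62(c=1) 91(c=5) 74(c=9) 29(c=10)]
  28. access 50: MISS, evict 62(c=1). Cache: [50(c=1) 91(c=5) 74(c=9) 29(c=10)]
  29. access 50: HIT, count now 2. Cache: [50(c=2) 91(c=5) 74(c=9) 29(c=10)]
  30. access 29: HIT, count now 11. Cache: [50(c=2) 91(c=5) 74(c=9) 29(c=11)]
  31. access 74: HIT, count now 10. Cache: [50(c=2) 91(c=5) 74(c=10) 29(c=11)]
  32. access 62: MISS, evict 50(c=2). Cache: [62(c=1) 91(c=5) 74(c=10) 29(c=11)]
Total: 25 hits, 7 misses, 3 evictions

Answer: 29 62 74 91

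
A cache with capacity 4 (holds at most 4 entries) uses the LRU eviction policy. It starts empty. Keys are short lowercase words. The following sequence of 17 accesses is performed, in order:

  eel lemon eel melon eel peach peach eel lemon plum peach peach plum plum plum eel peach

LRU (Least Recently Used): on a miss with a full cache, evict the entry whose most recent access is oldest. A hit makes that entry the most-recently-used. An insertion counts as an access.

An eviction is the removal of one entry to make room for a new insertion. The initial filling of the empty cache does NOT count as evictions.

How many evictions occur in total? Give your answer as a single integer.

Answer: 1

Derivation:
LRU simulation (capacity=4):
  1. access eel: MISS. Cache (LRU->MRU): [eel]
  2. access lemon: MISS. Cache (LRU->MRU): [eel lemon]
  3. access eel: HIT. Cache (LRU->MRU): [lemon eel]
  4. access melon: MISS. Cache (LRU->MRU): [lemon eel melon]
  5. access eel: HIT. Cache (LRU->MRU): [lemon melon eel]
  6. access peach: MISS. Cache (LRU->MRU): [lemon melon eel peach]
  7. access peach: HIT. Cache (LRU->MRU): [lemon melon eel peach]
  8. access eel: HIT. Cache (LRU->MRU): [lemon melon peach eel]
  9. access lemon: HIT. Cache (LRU->MRU): [melon peach eel lemon]
  10. access plum: MISS, evict melon. Cache (LRU->MRU): [peach eel lemon plum]
  11. access peach: HIT. Cache (LRU->MRU): [eel lemon plum peach]
  12. access peach: HIT. Cache (LRU->MRU): [eel lemon plum peach]
  13. access plum: HIT. Cache (LRU->MRU): [eel lemon peach plum]
  14. access plum: HIT. Cache (LRU->MRU): [eel lemon peach plum]
  15. access plum: HIT. Cache (LRU->MRU): [eel lemon peach plum]
  16. access eel: HIT. Cache (LRU->MRU): [lemon peach plum eel]
  17. access peach: HIT. Cache (LRU->MRU): [lemon plum eel peach]
Total: 12 hits, 5 misses, 1 evictions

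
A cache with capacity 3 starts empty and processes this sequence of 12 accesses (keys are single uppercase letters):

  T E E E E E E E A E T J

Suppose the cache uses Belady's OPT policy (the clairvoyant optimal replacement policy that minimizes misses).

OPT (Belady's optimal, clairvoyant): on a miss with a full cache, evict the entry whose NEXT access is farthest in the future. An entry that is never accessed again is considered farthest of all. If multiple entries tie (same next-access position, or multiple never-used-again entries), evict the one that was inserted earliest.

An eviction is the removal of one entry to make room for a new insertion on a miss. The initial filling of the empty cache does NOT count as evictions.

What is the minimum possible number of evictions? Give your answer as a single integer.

OPT (Belady) simulation (capacity=3):
  1. access T: MISS. Cache: [T]
  2. access E: MISS. Cache: [T E]
  3. access E: HIT. Next use of E: step 4. Cache: [T E]
  4. access E: HIT. Next use of E: step 5. Cache: [T E]
  5. access E: HIT. Next use of E: step 6. Cache: [T E]
  6. access E: HIT. Next use of E: step 7. Cache: [T E]
  7. access E: HIT. Next use of E: step 8. Cache: [T E]
  8. access E: HIT. Next use of E: step 10. Cache: [T E]
  9. access A: MISS. Cache: [T E A]
  10. access E: HIT. Next use of E: never. Cache: [T E A]
  11. access T: HIT. Next use of T: never. Cache: [T E A]
  12. access J: MISS, evict T (next use: never). Cache: [E A J]
Total: 8 hits, 4 misses, 1 evictions

Answer: 1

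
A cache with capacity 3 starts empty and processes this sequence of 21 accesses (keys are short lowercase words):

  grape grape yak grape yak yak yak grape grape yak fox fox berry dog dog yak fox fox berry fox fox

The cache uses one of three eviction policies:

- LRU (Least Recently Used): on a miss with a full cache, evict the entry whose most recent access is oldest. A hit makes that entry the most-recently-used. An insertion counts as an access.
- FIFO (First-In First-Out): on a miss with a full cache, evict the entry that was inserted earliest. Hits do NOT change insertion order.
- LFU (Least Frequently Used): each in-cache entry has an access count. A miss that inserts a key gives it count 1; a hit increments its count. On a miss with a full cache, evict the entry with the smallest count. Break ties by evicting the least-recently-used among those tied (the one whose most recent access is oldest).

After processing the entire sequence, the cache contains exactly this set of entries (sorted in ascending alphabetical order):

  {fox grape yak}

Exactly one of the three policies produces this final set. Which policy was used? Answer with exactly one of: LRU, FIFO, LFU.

Answer: LFU

Derivation:
Simulating under each policy and comparing final sets:
  LRU: final set = {berry fox yak} -> differs
  FIFO: final set = {berry fox yak} -> differs
  LFU: final set = {fox grape yak} -> MATCHES target
Only LFU produces the target set.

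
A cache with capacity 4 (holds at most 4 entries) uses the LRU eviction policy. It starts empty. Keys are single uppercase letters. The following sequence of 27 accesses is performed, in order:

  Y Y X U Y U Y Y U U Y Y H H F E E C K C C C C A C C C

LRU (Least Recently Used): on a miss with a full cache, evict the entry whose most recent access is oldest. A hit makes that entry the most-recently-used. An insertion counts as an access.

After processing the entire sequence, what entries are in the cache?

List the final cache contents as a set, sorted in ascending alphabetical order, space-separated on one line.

Answer: A C E K

Derivation:
LRU simulation (capacity=4):
  1. access Y: MISS. Cache (LRU->MRU): [Y]
  2. access Y: HIT. Cache (LRU->MRU): [Y]
  3. access X: MISS. Cache (LRU->MRU): [Y X]
  4. access U: MISS. Cache (LRU->MRU): [Y X U]
  5. access Y: HIT. Cache (LRU->MRU): [X U Y]
  6. access U: HIT. Cache (LRU->MRU): [X Y U]
  7. access Y: HIT. Cache (LRU->MRU): [X U Y]
  8. access Y: HIT. Cache (LRU->MRU): [X U Y]
  9. access U: HIT. Cache (LRU->MRU): [X Y U]
  10. access U: HIT. Cache (LRU->MRU): [X Y U]
  11. access Y: HIT. Cache (LRU->MRU): [X U Y]
  12. access Y: HIT. Cache (LRU->MRU): [X U Y]
  13. access H: MISS. Cache (LRU->MRU): [X U Y H]
  14. access H: HIT. Cache (LRU->MRU): [X U Y H]
  15. access F: MISS, evict X. Cache (LRU->MRU): [U Y H F]
  16. access E: MISS, evict U. Cache (LRU->MRU): [Y H F E]
  17. access E: HIT. Cache (LRU->MRU): [Y H F E]
  18. access C: MISS, evict Y. Cache (LRU->MRU): [H F E C]
  19. access K: MISS, evict H. Cache (LRU->MRU): [F E C K]
  20. access C: HIT. Cache (LRU->MRU): [F E K C]
  21. access C: HIT. Cache (LRU->MRU): [F E K C]
  22. access C: HIT. Cache (LRU->MRU): [F E K C]
  23. access C: HIT. Cache (LRU->MRU): [F E K C]
  24. access A: MISS, evict F. Cache (LRU->MRU): [E K C A]
  25. access C: HIT. Cache (LRU->MRU): [E K A C]
  26. access C: HIT. Cache (LRU->MRU): [E K A C]
  27. access C: HIT. Cache (LRU->MRU): [E K A C]
Total: 18 hits, 9 misses, 5 evictions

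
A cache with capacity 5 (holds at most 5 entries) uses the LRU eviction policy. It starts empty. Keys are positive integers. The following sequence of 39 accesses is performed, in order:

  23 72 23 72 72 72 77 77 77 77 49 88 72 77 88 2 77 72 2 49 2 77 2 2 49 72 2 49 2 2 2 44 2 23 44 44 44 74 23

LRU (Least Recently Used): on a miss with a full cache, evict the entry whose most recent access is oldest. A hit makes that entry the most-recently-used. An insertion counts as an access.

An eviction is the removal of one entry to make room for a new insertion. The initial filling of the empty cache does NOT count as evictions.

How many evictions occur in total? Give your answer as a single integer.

LRU simulation (capacity=5):
  1. access 23: MISS. Cache (LRU->MRU): [23]
  2. access 72: MISS. Cache (LRU->MRU): [23 72]
  3. access 23: HIT. Cache (LRU->MRU): [72 23]
  4. access 72: HIT. Cache (LRU->MRU): [23 72]
  5. access 72: HIT. Cache (LRU->MRU): [23 72]
  6. access 72: HIT. Cache (LRU->MRU): [23 72]
  7. access 77: MISS. Cache (LRU->MRU): [23 72 77]
  8. access 77: HIT. Cache (LRU->MRU): [23 72 77]
  9. access 77: HIT. Cache (LRU->MRU): [23 72 77]
  10. access 77: HIT. Cache (LRU->MRU): [23 72 77]
  11. access 49: MISS. Cache (LRU->MRU): [23 72 77 49]
  12. access 88: MISS. Cache (LRU->MRU): [23 72 77 49 88]
  13. access 72: HIT. Cache (LRU->MRU): [23 77 49 88 72]
  14. access 77: HIT. Cache (LRU->MRU): [23 49 88 72 77]
  15. access 88: HIT. Cache (LRU->MRU): [23 49 72 77 88]
  16. access 2: MISS, evict 23. Cache (LRU->MRU): [49 72 77 88 2]
  17. access 77: HIT. Cache (LRU->MRU): [49 72 88 2 77]
  18. access 72: HIT. Cache (LRU->MRU): [49 88 2 77 72]
  19. access 2: HIT. Cache (LRU->MRU): [49 88 77 72 2]
  20. access 49: HIT. Cache (LRU->MRU): [88 77 72 2 49]
  21. access 2: HIT. Cache (LRU->MRU): [88 77 72 49 2]
  22. access 77: HIT. Cache (LRU->MRU): [88 72 49 2 77]
  23. access 2: HIT. Cache (LRU->MRU): [88 72 49 77 2]
  24. access 2: HIT. Cache (LRU->MRU): [88 72 49 77 2]
  25. access 49: HIT. Cache (LRU->MRU): [88 72 77 2 49]
  26. access 72: HIT. Cache (LRU->MRU): [88 77 2 49 72]
  27. access 2: HIT. Cache (LRU->MRU): [88 77 49 72 2]
  28. access 49: HIT. Cache (LRU->MRU): [88 77 72 2 49]
  29. access 2: HIT. Cache (LRU->MRU): [88 77 72 49 2]
  30. access 2: HIT. Cache (LRU->MRU): [88 77 72 49 2]
  31. access 2: HIT. Cache (LRU->MRU): [88 77 72 49 2]
  32. access 44: MISS, evict 88. Cache (LRU->MRU): [77 72 49 2 44]
  33. access 2: HIT. Cache (LRU->MRU): [77 72 49 44 2]
  34. access 23: MISS, evict 77. Cache (LRU->MRU): [72 49 44 2 23]
  35. access 44: HIT. Cache (LRU->MRU): [72 49 2 23 44]
  36. access 44: HIT. Cache (LRU->MRU): [72 49 2 23 44]
  37. access 44: HIT. Cache (LRU->MRU): [72 49 2 23 44]
  38. access 74: MISS, evict 72. Cache (LRU->MRU): [49 2 23 44 74]
  39. access 23: HIT. Cache (LRU->MRU): [49 2 44 74 23]
Total: 30 hits, 9 misses, 4 evictions

Answer: 4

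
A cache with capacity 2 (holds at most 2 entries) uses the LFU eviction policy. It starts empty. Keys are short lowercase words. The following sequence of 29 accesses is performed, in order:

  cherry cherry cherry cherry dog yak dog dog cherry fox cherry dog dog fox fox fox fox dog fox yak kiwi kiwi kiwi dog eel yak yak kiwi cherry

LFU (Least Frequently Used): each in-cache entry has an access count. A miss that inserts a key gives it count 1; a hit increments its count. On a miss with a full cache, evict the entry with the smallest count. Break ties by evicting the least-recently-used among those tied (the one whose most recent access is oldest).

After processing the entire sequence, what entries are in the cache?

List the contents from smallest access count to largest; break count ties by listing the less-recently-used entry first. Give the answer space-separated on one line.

Answer: kiwi cherry

Derivation:
LFU simulation (capacity=2):
  1. access cherry: MISS. Cache: [cherry(c=1)]
  2. access cherry: HIT, count now 2. Cache: [cherry(c=2)]
  3. access cherry: HIT, count now 3. Cache: [cherry(c=3)]
  4. access cherry: HIT, count now 4. Cache: [cherry(c=4)]
  5. access dog: MISS. Cache: [dog(c=1) cherry(c=4)]
  6. access yak: MISS, evict dog(c=1). Cache: [yak(c=1) cherry(c=4)]
  7. access dog: MISS, evict yak(c=1). Cache: [dog(c=1) cherry(c=4)]
  8. access dog: HIT, count now 2. Cache: [dog(c=2) cherry(c=4)]
  9. access cherry: HIT, count now 5. Cache: [dog(c=2) cherry(c=5)]
  10. access fox: MISS, evict dog(c=2). Cache: [fox(c=1) cherry(c=5)]
  11. access cherry: HIT, count now 6. Cache: [fox(c=1) cherry(c=6)]
  12. access dog: MISS, evict fox(c=1). Cache: [dog(c=1) cherry(c=6)]
  13. access dog: HIT, count now 2. Cache: [dog(c=2) cherry(c=6)]
  14. access fox: MISS, evict dog(c=2). Cache: [fox(c=1) cherry(c=6)]
  15. access fox: HIT, count now 2. Cache: [fox(c=2) cherry(c=6)]
  16. access fox: HIT, count now 3. Cache: [fox(c=3) cherry(c=6)]
  17. access fox: HIT, count now 4. Cache: [fox(c=4) cherry(c=6)]
  18. access dog: MISS, evict fox(c=4). Cache: [dog(c=1) cherry(c=6)]
  19. access fox: MISS, evict dog(c=1). Cache: [fox(c=1) cherry(c=6)]
  20. access yak: MISS, evict fox(c=1). Cache: [yak(c=1) cherry(c=6)]
  21. access kiwi: MISS, evict yak(c=1). Cache: [kiwi(c=1) cherry(c=6)]
  22. access kiwi: HIT, count now 2. Cache: [kiwi(c=2) cherry(c=6)]
  23. access kiwi: HIT, count now 3. Cache: [kiwi(c=3) cherry(c=6)]
  24. access dog: MISS, evict kiwi(c=3). Cache: [dog(c=1) cherry(c=6)]
  25. access eel: MISS, evict dog(c=1). Cache: [eel(c=1) cherry(c=6)]
  26. access yak: MISS, evict eel(c=1). Cache: [yak(c=1) cherry(c=6)]
  27. access yak: HIT, count now 2. Cache: [yak(c=2) cherry(c=6)]
  28. access kiwi: MISS, evict yak(c=2). Cache: [kiwi(c=1) cherry(c=6)]
  29. access cherry: HIT, count now 7. Cache: [kiwi(c=1) cherry(c=7)]
Total: 14 hits, 15 misses, 13 evictions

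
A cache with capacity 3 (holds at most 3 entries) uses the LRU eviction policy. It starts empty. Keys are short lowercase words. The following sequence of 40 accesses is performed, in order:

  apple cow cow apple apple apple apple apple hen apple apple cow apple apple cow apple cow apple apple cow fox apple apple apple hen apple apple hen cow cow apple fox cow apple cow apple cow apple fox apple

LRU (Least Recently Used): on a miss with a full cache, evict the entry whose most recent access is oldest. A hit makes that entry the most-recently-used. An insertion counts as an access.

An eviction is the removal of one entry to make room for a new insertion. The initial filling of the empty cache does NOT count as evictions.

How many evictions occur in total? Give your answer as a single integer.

LRU simulation (capacity=3):
  1. access apple: MISS. Cache (LRU->MRU): [apple]
  2. access cow: MISS. Cache (LRU->MRU): [apple cow]
  3. access cow: HIT. Cache (LRU->MRU): [apple cow]
  4. access apple: HIT. Cache (LRU->MRU): [cow apple]
  5. access apple: HIT. Cache (LRU->MRU): [cow apple]
  6. access apple: HIT. Cache (LRU->MRU): [cow apple]
  7. access apple: HIT. Cache (LRU->MRU): [cow apple]
  8. access apple: HIT. Cache (LRU->MRU): [cow apple]
  9. access hen: MISS. Cache (LRU->MRU): [cow apple hen]
  10. access apple: HIT. Cache (LRU->MRU): [cow hen apple]
  11. access apple: HIT. Cache (LRU->MRU): [cow hen apple]
  12. access cow: HIT. Cache (LRU->MRU): [hen apple cow]
  13. access apple: HIT. Cache (LRU->MRU): [hen cow apple]
  14. access apple: HIT. Cache (LRU->MRU): [hen cow apple]
  15. access cow: HIT. Cache (LRU->MRU): [hen apple cow]
  16. access apple: HIT. Cache (LRU->MRU): [hen cow apple]
  17. access cow: HIT. Cache (LRU->MRU): [hen apple cow]
  18. access apple: HIT. Cache (LRU->MRU): [hen cow apple]
  19. access apple: HIT. Cache (LRU->MRU): [hen cow apple]
  20. access cow: HIT. Cache (LRU->MRU): [hen apple cow]
  21. access fox: MISS, evict hen. Cache (LRU->MRU): [apple cow fox]
  22. access apple: HIT. Cache (LRU->MRU): [cow fox apple]
  23. access apple: HIT. Cache (LRU->MRU): [cow fox apple]
  24. access apple: HIT. Cache (LRU->MRU): [cow fox apple]
  25. access hen: MISS, evict cow. Cache (LRU->MRU): [fox apple hen]
  26. access apple: HIT. Cache (LRU->MRU): [fox hen apple]
  27. access apple: HIT. Cache (LRU->MRU): [fox hen apple]
  28. access hen: HIT. Cache (LRU->MRU): [fox apple hen]
  29. access cow: MISS, evict fox. Cache (LRU->MRU): [apple hen cow]
  30. access cow: HIT. Cache (LRU->MRU): [apple hen cow]
  31. access apple: HIT. Cache (LRU->MRU): [hen cow apple]
  32. access fox: MISS, evict hen. Cache (LRU->MRU): [cow apple fox]
  33. access cow: HIT. Cache (LRU->MRU): [apple fox cow]
  34. access apple: HIT. Cache (LRU->MRU): [fox cow apple]
  35. access cow: HIT. Cache (LRU->MRU): [fox apple cow]
  36. access apple: HIT. Cache (LRU->MRU): [fox cow apple]
  37. access cow: HIT. Cache (LRU->MRU): [fox apple cow]
  38. access apple: HIT. Cache (LRU->MRU): [fox cow apple]
  39. access fox: HIT. Cache (LRU->MRU): [cow apple fox]
  40. access apple: HIT. Cache (LRU->MRU): [cow fox apple]
Total: 33 hits, 7 misses, 4 evictions

Answer: 4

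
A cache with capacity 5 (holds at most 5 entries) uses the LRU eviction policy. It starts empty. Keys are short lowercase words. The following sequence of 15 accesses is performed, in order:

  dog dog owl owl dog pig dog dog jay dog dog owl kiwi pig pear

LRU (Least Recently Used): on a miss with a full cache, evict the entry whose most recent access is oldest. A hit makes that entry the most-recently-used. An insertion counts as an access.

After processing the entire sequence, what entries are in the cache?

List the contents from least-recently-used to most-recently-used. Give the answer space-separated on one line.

LRU simulation (capacity=5):
  1. access dog: MISS. Cache (LRU->MRU): [dog]
  2. access dog: HIT. Cache (LRU->MRU): [dog]
  3. access owl: MISS. Cache (LRU->MRU): [dog owl]
  4. access owl: HIT. Cache (LRU->MRU): [dog owl]
  5. access dog: HIT. Cache (LRU->MRU): [owl dog]
  6. access pig: MISS. Cache (LRU->MRU): [owl dog pig]
  7. access dog: HIT. Cache (LRU->MRU): [owl pig dog]
  8. access dog: HIT. Cache (LRU->MRU): [owl pig dog]
  9. access jay: MISS. Cache (LRU->MRU): [owl pig dog jay]
  10. access dog: HIT. Cache (LRU->MRU): [owl pig jay dog]
  11. access dog: HIT. Cache (LRU->MRU): [owl pig jay dog]
  12. access owl: HIT. Cache (LRU->MRU): [pig jay dog owl]
  13. access kiwi: MISS. Cache (LRU->MRU): [pig jay dog owl kiwi]
  14. access pig: HIT. Cache (LRU->MRU): [jay dog owl kiwi pig]
  15. access pear: MISS, evict jay. Cache (LRU->MRU): [dog owl kiwi pig pear]
Total: 9 hits, 6 misses, 1 evictions

Answer: dog owl kiwi pig pear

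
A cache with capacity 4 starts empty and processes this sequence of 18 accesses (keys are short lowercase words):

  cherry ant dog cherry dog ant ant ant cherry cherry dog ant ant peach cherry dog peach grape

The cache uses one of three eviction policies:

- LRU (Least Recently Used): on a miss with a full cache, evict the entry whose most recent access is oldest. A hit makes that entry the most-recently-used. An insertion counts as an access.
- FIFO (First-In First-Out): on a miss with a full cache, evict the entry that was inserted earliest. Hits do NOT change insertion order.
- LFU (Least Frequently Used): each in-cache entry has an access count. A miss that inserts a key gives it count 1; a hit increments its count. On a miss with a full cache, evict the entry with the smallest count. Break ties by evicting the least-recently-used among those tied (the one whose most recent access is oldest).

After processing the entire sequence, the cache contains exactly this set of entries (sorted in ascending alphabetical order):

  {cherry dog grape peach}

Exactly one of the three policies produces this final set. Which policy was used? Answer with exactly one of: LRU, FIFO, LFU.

Simulating under each policy and comparing final sets:
  LRU: final set = {cherry dog grape peach} -> MATCHES target
  FIFO: final set = {ant dog grape peach} -> differs
  LFU: final set = {ant cherry dog grape} -> differs
Only LRU produces the target set.

Answer: LRU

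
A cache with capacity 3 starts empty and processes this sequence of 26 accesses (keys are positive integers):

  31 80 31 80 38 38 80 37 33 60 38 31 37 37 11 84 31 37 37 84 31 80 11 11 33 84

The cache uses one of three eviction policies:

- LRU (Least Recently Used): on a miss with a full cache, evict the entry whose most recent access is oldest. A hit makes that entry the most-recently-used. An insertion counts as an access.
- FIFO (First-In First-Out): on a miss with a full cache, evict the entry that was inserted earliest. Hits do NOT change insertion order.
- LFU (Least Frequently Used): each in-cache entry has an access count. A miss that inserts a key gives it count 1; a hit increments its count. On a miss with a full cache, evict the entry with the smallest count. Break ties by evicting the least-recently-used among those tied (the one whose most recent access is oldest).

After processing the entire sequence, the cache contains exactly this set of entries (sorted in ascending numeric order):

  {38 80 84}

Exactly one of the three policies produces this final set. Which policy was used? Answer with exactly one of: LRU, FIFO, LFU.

Answer: LFU

Derivation:
Simulating under each policy and comparing final sets:
  LRU: final set = {11 33 84} -> differs
  FIFO: final set = {11 33 84} -> differs
  LFU: final set = {38 80 84} -> MATCHES target
Only LFU produces the target set.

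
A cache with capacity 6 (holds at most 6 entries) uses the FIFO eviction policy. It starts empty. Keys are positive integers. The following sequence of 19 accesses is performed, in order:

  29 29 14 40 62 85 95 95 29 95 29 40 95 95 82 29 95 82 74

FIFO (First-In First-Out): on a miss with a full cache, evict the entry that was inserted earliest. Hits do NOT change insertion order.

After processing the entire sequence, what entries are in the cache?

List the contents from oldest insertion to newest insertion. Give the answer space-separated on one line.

Answer: 62 85 95 82 29 74

Derivation:
FIFO simulation (capacity=6):
  1. access 29: MISS. Cache (old->new): [29]
  2. access 29: HIT. Cache (old->new): [29]
  3. access 14: MISS. Cache (old->new): [29 14]
  4. access 40: MISS. Cache (old->new): [29 14 40]
  5. access 62: MISS. Cache (old->new): [29 14 40 62]
  6. access 85: MISS. Cache (old->new): [29 14 40 62 85]
  7. access 95: MISS. Cache (old->new): [29 14 40 62 85 95]
  8. access 95: HIT. Cache (old->new): [29 14 40 62 85 95]
  9. access 29: HIT. Cache (old->new): [29 14 40 62 85 95]
  10. access 95: HIT. Cache (old->new): [29 14 40 62 85 95]
  11. access 29: HIT. Cache (old->new): [29 14 40 62 85 95]
  12. access 40: HIT. Cache (old->new): [29 14 40 62 85 95]
  13. access 95: HIT. Cache (old->new): [29 14 40 62 85 95]
  14. access 95: HIT. Cache (old->new): [29 14 40 62 85 95]
  15. access 82: MISS, evict 29. Cache (old->new): [14 40 62 85 95 82]
  16. access 29: MISS, evict 14. Cache (old->new): [40 62 85 95 82 29]
  17. access 95: HIT. Cache (old->new): [40 62 85 95 82 29]
  18. access 82: HIT. Cache (old->new): [40 62 85 95 82 29]
  19. access 74: MISS, evict 40. Cache (old->new): [62 85 95 82 29 74]
Total: 10 hits, 9 misses, 3 evictions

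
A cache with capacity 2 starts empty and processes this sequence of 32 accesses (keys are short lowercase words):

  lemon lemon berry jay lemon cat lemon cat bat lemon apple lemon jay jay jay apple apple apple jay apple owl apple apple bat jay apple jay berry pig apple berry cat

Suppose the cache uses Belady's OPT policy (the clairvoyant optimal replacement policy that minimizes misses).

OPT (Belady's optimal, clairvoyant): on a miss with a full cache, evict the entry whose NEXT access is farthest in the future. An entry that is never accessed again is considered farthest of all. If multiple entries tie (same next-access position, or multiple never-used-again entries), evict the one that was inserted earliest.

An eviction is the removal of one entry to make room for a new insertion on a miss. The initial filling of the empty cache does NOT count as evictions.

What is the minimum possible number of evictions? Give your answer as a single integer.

Answer: 12

Derivation:
OPT (Belady) simulation (capacity=2):
  1. access lemon: MISS. Cache: [lemon]
  2. access lemon: HIT. Next use of lemon: step 5. Cache: [lemon]
  3. access berry: MISS. Cache: [lemon berry]
  4. access jay: MISS, evict berry (next use: step 28). Cache: [lemon jay]
  5. access lemon: HIT. Next use of lemon: step 7. Cache: [lemon jay]
  6. access cat: MISS, evict jay (next use: step 13). Cache: [lemon cat]
  7. access lemon: HIT. Next use of lemon: step 10. Cache: [lemon cat]
  8. access cat: HIT. Next use of cat: step 32. Cache: [lemon cat]
  9. access bat: MISS, evict cat (next use: step 32). Cache: [lemon bat]
  10. access lemon: HIT. Next use of lemon: step 12. Cache: [lemon bat]
  11. access apple: MISS, evict bat (next use: step 24). Cache: [lemon apple]
  12. access lemon: HIT. Next use of lemon: never. Cache: [lemon apple]
  13. access jay: MISS, evict lemon (next use: never). Cache: [apple jay]
  14. access jay: HIT. Next use of jay: step 15. Cache: [apple jay]
  15. access jay: HIT. Next use of jay: step 19. Cache: [apple jay]
  16. access apple: HIT. Next use of apple: step 17. Cache: [apple jay]
  17. access apple: HIT. Next use of apple: step 18. Cache: [apple jay]
  18. access apple: HIT. Next use of apple: step 20. Cache: [apple jay]
  19. access jay: HIT. Next use of jay: step 25. Cache: [apple jay]
  20. access apple: HIT. Next use of apple: step 22. Cache: [apple jay]
  21. access owl: MISS, evict jay (next use: step 25). Cache: [apple owl]
  22. access apple: HIT. Next use of apple: step 23. Cache: [apple owl]
  23. access apple: HIT. Next use of apple: step 26. Cache: [apple owl]
  24. access bat: MISS, evict owl (next use: never). Cache: [apple bat]
  25. access jay: MISS, evict bat (next use: never). Cache: [apple jay]
  26. access apple: HIT. Next use of apple: step 30. Cache: [apple jay]
  27. access jay: HIT. Next use of jay: never. Cache: [apple jay]
  28. access berry: MISS, evict jay (next use: never). Cache: [apple berry]
  29. access pig: MISS, evict berry (next use: step 31). Cache: [apple pig]
  30. access apple: HIT. Next use of apple: never. Cache: [apple pig]
  31. access berry: MISS, evict apple (next use: never). Cache: [pig berry]
  32. access cat: MISS, evict pig (next use: never). Cache: [berry cat]
Total: 18 hits, 14 misses, 12 evictions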